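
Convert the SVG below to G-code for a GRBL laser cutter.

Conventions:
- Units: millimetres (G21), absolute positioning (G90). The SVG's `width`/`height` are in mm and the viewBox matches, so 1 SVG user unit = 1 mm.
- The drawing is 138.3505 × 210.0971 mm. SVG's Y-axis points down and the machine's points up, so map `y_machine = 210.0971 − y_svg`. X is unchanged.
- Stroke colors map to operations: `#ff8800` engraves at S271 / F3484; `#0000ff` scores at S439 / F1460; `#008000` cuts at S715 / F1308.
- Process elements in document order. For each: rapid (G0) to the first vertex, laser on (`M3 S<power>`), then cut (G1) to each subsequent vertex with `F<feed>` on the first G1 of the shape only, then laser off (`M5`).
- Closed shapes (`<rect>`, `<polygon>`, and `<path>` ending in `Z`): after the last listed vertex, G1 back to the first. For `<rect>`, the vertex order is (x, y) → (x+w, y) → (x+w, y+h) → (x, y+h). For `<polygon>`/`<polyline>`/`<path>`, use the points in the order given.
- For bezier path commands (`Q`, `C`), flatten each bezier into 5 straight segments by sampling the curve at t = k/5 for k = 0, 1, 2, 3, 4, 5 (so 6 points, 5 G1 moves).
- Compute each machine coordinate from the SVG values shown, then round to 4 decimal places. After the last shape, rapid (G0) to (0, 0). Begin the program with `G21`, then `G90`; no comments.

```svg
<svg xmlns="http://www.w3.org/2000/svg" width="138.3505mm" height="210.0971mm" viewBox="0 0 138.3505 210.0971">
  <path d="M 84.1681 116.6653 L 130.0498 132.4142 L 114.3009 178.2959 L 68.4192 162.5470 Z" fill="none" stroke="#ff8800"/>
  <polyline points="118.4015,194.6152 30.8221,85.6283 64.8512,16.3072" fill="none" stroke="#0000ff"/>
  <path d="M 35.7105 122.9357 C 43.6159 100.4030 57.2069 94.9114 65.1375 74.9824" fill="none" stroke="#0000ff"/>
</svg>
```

G21
G90
G0 X84.1681 Y93.4318
M3 S271
G1 X130.0498 Y77.6829 F3484
G1 X114.3009 Y31.8012
G1 X68.4192 Y47.5501
G1 X84.1681 Y93.4318
M5
G0 X118.4015 Y15.4819
M3 S439
G1 X30.8221 Y124.4688 F1460
G1 X64.8512 Y193.7899
M5
G0 X35.7105 Y87.1614
M3 S439
G1 X41.0452 Y98.8879 F1460
G1 X47.1999 Y108.0355
G1 X53.6299 Y116.1152
G1 X59.7907 Y124.6380
G1 X65.1375 Y135.1147
M5
G0 X0.0000 Y0.0000

viewBox `0 0 138.3505 210.0971` with mm width/height → 1 unit = 1 mm. Flip: y_m = 210.0971 − y_svg.

**Shape 1** — `<path>` regular polygon, stroke `#ff8800` → engrave (S271, F3484). Machine vertices: (84.1681,93.4318) → (130.0498,77.6829) → (114.3009,31.8012) → (68.4192,47.5501) → (84.1681,93.4318). Closed: final G1 returns to the first vertex.

**Shape 2** — `<polyline>` open polyline, stroke `#0000ff` → score (S439, F1460). Machine vertices: (118.4015,15.4819) → (30.8221,124.4688) → (64.8512,193.7899). Open path.

**Shape 3** — `<path>` cubic bezier, stroke `#0000ff` → score (S439, F1460). Control points (SVG): P0=(35.7105,122.9357), P1=(43.6159,100.4030), P2=(57.2069,94.9114), P3=(65.1375,74.9824); sampled at t=k/5. Machine vertices: (35.7105,87.1614) → (41.0452,98.8879) → (47.1999,108.0355) → (53.6299,116.1152) → (59.7907,124.6380) → (65.1375,135.1147). Open path.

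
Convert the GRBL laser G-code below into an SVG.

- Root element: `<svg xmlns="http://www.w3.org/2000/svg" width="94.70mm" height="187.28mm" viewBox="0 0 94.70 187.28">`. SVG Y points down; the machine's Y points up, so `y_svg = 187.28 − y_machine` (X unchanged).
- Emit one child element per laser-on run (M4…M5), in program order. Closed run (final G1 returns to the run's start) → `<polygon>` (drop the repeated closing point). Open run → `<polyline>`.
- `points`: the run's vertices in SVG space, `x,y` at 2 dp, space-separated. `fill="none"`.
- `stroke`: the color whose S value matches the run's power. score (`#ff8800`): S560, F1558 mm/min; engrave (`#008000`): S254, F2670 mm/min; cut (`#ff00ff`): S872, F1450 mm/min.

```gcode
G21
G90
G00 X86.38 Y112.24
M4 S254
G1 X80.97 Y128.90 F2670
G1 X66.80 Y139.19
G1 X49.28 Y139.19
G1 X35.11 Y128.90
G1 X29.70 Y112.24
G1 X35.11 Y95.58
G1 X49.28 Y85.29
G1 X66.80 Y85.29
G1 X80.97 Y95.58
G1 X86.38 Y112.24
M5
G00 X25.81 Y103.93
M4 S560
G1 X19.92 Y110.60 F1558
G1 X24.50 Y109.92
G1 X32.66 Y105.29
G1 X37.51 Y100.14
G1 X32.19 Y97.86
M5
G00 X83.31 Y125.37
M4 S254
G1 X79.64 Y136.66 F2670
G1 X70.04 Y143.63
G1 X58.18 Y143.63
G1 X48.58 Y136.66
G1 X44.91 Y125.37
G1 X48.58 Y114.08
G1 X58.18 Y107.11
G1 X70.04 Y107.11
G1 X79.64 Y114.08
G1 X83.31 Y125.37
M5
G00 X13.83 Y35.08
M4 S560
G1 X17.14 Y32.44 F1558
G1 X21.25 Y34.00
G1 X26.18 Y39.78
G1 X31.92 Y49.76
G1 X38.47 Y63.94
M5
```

<svg xmlns="http://www.w3.org/2000/svg" width="94.70mm" height="187.28mm" viewBox="0 0 94.70 187.28">
  <polygon points="86.38,75.04 80.97,58.38 66.80,48.09 49.28,48.09 35.11,58.38 29.70,75.04 35.11,91.70 49.28,101.99 66.80,101.99 80.97,91.70" fill="none" stroke="#008000"/>
  <polyline points="25.81,83.35 19.92,76.68 24.50,77.36 32.66,81.99 37.51,87.14 32.19,89.42" fill="none" stroke="#ff8800"/>
  <polygon points="83.31,61.91 79.64,50.62 70.04,43.65 58.18,43.65 48.58,50.62 44.91,61.91 48.58,73.20 58.18,80.17 70.04,80.17 79.64,73.20" fill="none" stroke="#008000"/>
  <polyline points="13.83,152.20 17.14,154.84 21.25,153.28 26.18,147.50 31.92,137.52 38.47,123.34" fill="none" stroke="#ff8800"/>
</svg>

Machine Y-up, SVG Y-down with viewBox height 187.28, so y_svg = 187.28 − y_machine; X carries over.

Run 1: S254 ⇒ engrave layer `#008000`. The run returns to its start, so emit a `<polygon>` with points (Y-flipped): 86.38,75.04 80.97,58.38 66.80,48.09 49.28,48.09 35.11,58.38 29.70,75.04 35.11,91.70 49.28,101.99 66.80,101.99 80.97,91.70.

Run 2: power S560 maps to stroke `#ff8800` (score). The run is open, so emit a `<polyline>` with points (Y-flipped): 25.81,83.35 19.92,76.68 24.50,77.36 32.66,81.99 37.51,87.14 32.19,89.42.

Run 3: power S254 maps to stroke `#008000` (engrave). The run returns to its start, so emit a `<polygon>` with points (Y-flipped): 83.31,61.91 79.64,50.62 70.04,43.65 58.18,43.65 48.58,50.62 44.91,61.91 48.58,73.20 58.18,80.17 70.04,80.17 79.64,73.20.

Run 4: S560 ⇒ score layer `#ff8800`. The run is open, so emit a `<polyline>` with points (Y-flipped): 13.83,152.20 17.14,154.84 21.25,153.28 26.18,147.50 31.92,137.52 38.47,123.34.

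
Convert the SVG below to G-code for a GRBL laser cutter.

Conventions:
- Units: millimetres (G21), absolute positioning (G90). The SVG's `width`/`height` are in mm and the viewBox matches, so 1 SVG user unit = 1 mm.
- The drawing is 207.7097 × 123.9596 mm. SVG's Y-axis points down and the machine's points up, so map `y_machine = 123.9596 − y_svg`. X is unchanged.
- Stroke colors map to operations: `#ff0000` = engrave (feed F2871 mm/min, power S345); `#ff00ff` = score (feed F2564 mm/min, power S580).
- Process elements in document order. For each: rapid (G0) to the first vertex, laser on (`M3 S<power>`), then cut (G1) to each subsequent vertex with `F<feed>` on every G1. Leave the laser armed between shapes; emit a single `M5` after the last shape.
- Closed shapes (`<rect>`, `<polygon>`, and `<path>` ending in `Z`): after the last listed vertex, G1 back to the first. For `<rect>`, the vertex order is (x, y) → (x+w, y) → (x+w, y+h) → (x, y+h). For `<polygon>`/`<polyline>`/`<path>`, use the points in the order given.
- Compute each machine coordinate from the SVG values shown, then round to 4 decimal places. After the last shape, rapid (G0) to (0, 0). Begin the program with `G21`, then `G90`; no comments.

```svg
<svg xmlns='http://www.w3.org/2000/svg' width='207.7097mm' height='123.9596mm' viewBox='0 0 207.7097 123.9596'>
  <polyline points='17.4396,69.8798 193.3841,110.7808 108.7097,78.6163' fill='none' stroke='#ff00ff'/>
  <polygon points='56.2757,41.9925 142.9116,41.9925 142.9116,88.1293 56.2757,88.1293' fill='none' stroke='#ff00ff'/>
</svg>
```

G21
G90
G0 X17.4396 Y54.0798
M3 S580
G1 X193.3841 Y13.1788 F2564
G1 X108.7097 Y45.3433 F2564
G0 X56.2757 Y81.9671
M3 S580
G1 X142.9116 Y81.9671 F2564
G1 X142.9116 Y35.8303 F2564
G1 X56.2757 Y35.8303 F2564
G1 X56.2757 Y81.9671 F2564
M5
G0 X0.0000 Y0.0000

Since the viewBox matches the mm dimensions, user units are millimetres directly. The only transform is the Y-flip y_m = 123.9596 − y_svg.

Shape 1 is a open polyline drawn with `<polyline>`. Its stroke #ff00ff means score at S580, F2564. After flipping Y the toolpath is (17.4396,54.0798) → (193.3841,13.1788) → (108.7097,45.3433).

Shape 2 is a rectangle drawn with `<polygon>`. Its stroke #ff00ff means score at S580, F2564. After flipping Y the toolpath is (56.2757,81.9671) → (142.9116,81.9671) → (142.9116,35.8303) → (56.2757,35.8303) → (56.2757,81.9671), returning to the start.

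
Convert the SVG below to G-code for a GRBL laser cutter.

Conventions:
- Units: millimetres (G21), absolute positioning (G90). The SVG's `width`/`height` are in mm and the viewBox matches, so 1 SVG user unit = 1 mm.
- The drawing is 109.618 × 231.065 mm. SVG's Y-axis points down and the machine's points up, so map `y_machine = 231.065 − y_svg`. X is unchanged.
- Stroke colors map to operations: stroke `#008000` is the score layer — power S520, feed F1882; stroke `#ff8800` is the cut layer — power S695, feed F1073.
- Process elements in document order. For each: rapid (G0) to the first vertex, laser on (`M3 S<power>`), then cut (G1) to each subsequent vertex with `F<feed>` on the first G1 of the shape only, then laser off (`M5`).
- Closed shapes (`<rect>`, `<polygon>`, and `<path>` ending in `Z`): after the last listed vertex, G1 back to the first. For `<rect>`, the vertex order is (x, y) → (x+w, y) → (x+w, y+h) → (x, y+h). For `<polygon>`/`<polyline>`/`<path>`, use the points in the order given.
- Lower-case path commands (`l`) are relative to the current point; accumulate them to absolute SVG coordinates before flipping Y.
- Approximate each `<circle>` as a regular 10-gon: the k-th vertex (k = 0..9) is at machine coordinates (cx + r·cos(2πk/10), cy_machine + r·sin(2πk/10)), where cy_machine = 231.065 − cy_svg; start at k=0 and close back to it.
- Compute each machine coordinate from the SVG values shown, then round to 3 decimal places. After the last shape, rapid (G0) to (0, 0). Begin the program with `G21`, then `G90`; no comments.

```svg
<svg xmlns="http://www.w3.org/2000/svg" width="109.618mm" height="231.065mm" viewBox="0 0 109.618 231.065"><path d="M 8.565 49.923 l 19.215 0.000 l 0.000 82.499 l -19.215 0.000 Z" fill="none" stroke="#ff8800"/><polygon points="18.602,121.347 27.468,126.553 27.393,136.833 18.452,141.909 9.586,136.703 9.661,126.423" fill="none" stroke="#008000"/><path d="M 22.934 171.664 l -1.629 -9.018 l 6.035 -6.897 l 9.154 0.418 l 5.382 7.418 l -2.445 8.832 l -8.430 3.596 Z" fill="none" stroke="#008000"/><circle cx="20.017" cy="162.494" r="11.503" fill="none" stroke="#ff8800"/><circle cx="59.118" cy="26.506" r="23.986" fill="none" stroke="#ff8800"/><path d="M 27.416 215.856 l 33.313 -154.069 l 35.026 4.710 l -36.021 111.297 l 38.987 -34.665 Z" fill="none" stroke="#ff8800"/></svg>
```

G21
G90
G0 X8.565 Y181.142
M3 S695
G1 X27.780 Y181.142 F1073
G1 X27.780 Y98.643
G1 X8.565 Y98.643
G1 X8.565 Y181.142
M5
G0 X18.602 Y109.718
M3 S520
G1 X27.468 Y104.512 F1882
G1 X27.393 Y94.232
G1 X18.452 Y89.156
G1 X9.586 Y94.362
G1 X9.661 Y104.642
G1 X18.602 Y109.718
M5
G0 X22.934 Y59.401
M3 S520
G1 X21.305 Y68.419 F1882
G1 X27.340 Y75.316
G1 X36.494 Y74.898
G1 X41.876 Y67.480
G1 X39.431 Y58.648
G1 X31.001 Y55.052
G1 X22.934 Y59.401
M5
G0 X31.520 Y68.571
M3 S695
G1 X29.323 Y75.332 F1073
G1 X23.572 Y79.511
G1 X16.462 Y79.511
G1 X10.711 Y75.332
G1 X8.514 Y68.571
G1 X10.711 Y61.810
G1 X16.462 Y57.631
G1 X23.572 Y57.631
G1 X29.323 Y61.810
G1 X31.520 Y68.571
M5
G0 X83.104 Y204.559
M3 S695
G1 X78.523 Y218.658 F1073
G1 X66.530 Y227.371
G1 X51.706 Y227.371
G1 X39.713 Y218.658
G1 X35.132 Y204.559
G1 X39.713 Y190.460
G1 X51.706 Y181.747
G1 X66.530 Y181.747
G1 X78.523 Y190.460
G1 X83.104 Y204.559
M5
G0 X27.416 Y15.209
M3 S695
G1 X60.729 Y169.278 F1073
G1 X95.755 Y164.568
G1 X59.734 Y53.271
G1 X98.721 Y87.936
G1 X27.416 Y15.209
M5
G0 X0.000 Y0.000

Since the viewBox matches the mm dimensions, user units are millimetres directly. The only transform is the Y-flip y_m = 231.065 − y_svg.

Shape 1 is a rectangle drawn with `<path>`. Its stroke #ff8800 means cut at S695, F1073. After flipping Y the toolpath is (8.565,181.142) → (27.780,181.142) → (27.780,98.643) → (8.565,98.643) → (8.565,181.142), returning to the start.

Shape 2 is a regular polygon drawn with `<polygon>`. Its stroke #008000 means score at S520, F1882. After flipping Y the toolpath is (18.602,109.718) → (27.468,104.512) → (27.393,94.232) → (18.452,89.156) → (9.586,94.362) → (9.661,104.642) → (18.602,109.718), returning to the start.

Shape 3 is a regular polygon drawn with `<path>`. Its stroke #008000 means score at S520, F1882. After flipping Y the toolpath is (22.934,59.401) → (21.305,68.419) → (27.340,75.316) → (36.494,74.898) → (41.876,67.480) → (39.431,58.648) → (31.001,55.052) → (22.934,59.401), returning to the start.

Shape 4 is a circle drawn with `<circle>`. Its stroke #ff8800 means cut at S695, F1073. After flipping Y the toolpath is (31.520,68.571) → (29.323,75.332) → (23.572,79.511) → (16.462,79.511) → (10.711,75.332) → (8.514,68.571) → (10.711,61.810) → (16.462,57.631) → (23.572,57.631) → (29.323,61.810) → (31.520,68.571), returning to the start.

Shape 5 is a circle drawn with `<circle>`. Its stroke #ff8800 means cut at S695, F1073. After flipping Y the toolpath is (83.104,204.559) → (78.523,218.658) → (66.530,227.371) → (51.706,227.371) → (39.713,218.658) → (35.132,204.559) → (39.713,190.460) → (51.706,181.747) → (66.530,181.747) → (78.523,190.460) → (83.104,204.559), returning to the start.

Shape 6 is a closed polygon drawn with `<path>`. Its stroke #ff8800 means cut at S695, F1073. After flipping Y the toolpath is (27.416,15.209) → (60.729,169.278) → (95.755,164.568) → (59.734,53.271) → (98.721,87.936) → (27.416,15.209), returning to the start.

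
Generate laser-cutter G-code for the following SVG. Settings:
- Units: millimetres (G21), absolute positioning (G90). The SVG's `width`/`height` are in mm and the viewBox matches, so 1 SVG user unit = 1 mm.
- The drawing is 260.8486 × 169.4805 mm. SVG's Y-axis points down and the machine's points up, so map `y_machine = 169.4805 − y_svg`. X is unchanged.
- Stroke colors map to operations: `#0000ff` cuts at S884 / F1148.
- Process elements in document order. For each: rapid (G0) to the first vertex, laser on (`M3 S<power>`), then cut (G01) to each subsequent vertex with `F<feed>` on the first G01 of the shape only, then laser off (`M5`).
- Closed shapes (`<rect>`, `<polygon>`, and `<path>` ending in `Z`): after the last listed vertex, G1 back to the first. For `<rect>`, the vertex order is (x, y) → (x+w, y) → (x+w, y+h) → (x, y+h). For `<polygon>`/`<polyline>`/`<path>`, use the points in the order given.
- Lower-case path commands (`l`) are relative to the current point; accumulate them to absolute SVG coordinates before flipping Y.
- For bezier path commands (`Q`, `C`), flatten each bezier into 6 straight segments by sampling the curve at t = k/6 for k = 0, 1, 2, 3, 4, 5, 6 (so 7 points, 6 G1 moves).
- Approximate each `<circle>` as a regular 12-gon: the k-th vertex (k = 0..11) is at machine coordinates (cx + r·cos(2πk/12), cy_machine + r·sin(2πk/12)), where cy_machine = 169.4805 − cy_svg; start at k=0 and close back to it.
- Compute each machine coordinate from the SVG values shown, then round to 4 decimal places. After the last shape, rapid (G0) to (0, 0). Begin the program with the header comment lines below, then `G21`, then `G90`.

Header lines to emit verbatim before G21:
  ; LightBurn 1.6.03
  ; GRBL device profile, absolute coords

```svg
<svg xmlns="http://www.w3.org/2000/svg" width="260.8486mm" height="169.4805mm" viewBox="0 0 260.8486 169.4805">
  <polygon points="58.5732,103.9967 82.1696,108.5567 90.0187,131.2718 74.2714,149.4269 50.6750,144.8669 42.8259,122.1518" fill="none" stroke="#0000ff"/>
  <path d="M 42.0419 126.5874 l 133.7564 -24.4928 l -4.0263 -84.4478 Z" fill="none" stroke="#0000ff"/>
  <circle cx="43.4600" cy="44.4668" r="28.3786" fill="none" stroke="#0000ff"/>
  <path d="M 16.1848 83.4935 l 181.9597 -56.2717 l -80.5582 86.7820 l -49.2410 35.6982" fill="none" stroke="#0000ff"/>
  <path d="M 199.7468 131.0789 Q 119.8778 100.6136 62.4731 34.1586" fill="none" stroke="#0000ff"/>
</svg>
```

1 u = 1 mm; y_m = 169.4805 − y.

[1] `<polygon>` regular polygon, #0000ff→cut S884 F1148: (58.5732,65.4838) → (82.1696,60.9238) → (90.0187,38.2087) → (74.2714,20.0536) → (50.6750,24.6136) → (42.8259,47.3287) → (58.5732,65.4838) (closed)

[2] `<path>` closed polygon, #0000ff→cut S884 F1148: (42.0419,42.8931) → (175.7983,67.3859) → (171.7720,151.8337) → (42.0419,42.8931) (closed)

[3] `<circle>` circle, #0000ff→cut S884 F1148: (71.8386,125.0137) → (68.0366,139.2030) → (57.6493,149.5903) → (43.4600,153.3923) → (29.2707,149.5903) → (18.8834,139.2030) → (15.0814,125.0137) → (18.8834,110.8244) → (29.2707,100.4371) → (43.4600,96.6351) → (57.6493,100.4371) → (68.0366,110.8244) → (71.8386,125.0137) (closed)

[4] `<path>` open polyline, #0000ff→cut S884 F1148: (16.1848,85.9870) → (198.1445,142.2587) → (117.5863,55.4767) → (68.3453,19.7785)

[5] `<path>` quadratic bezier, #0000ff→cut S884 F1148: (199.7468,38.4016) → (173.7478,49.5564) → (148.9968,62.7107) → (125.4939,77.8643) → (103.2389,95.0174) → (82.2320,114.1699) → (62.4731,135.3219)

; LightBurn 1.6.03
; GRBL device profile, absolute coords
G21
G90
G0 X58.5732 Y65.4838
M3 S884
G01 X82.1696 Y60.9238 F1148
G01 X90.0187 Y38.2087
G01 X74.2714 Y20.0536
G01 X50.6750 Y24.6136
G01 X42.8259 Y47.3287
G01 X58.5732 Y65.4838
M5
G0 X42.0419 Y42.8931
M3 S884
G01 X175.7983 Y67.3859 F1148
G01 X171.7720 Y151.8337
G01 X42.0419 Y42.8931
M5
G0 X71.8386 Y125.0137
M3 S884
G01 X68.0366 Y139.2030 F1148
G01 X57.6493 Y149.5903
G01 X43.4600 Y153.3923
G01 X29.2707 Y149.5903
G01 X18.8834 Y139.2030
G01 X15.0814 Y125.0137
G01 X18.8834 Y110.8244
G01 X29.2707 Y100.4371
G01 X43.4600 Y96.6351
G01 X57.6493 Y100.4371
G01 X68.0366 Y110.8244
G01 X71.8386 Y125.0137
M5
G0 X16.1848 Y85.9870
M3 S884
G01 X198.1445 Y142.2587 F1148
G01 X117.5863 Y55.4767
G01 X68.3453 Y19.7785
M5
G0 X199.7468 Y38.4016
M3 S884
G01 X173.7478 Y49.5564 F1148
G01 X148.9968 Y62.7107
G01 X125.4939 Y77.8643
G01 X103.2389 Y95.0174
G01 X82.2320 Y114.1699
G01 X62.4731 Y135.3219
M5
G0 X0.0000 Y0.0000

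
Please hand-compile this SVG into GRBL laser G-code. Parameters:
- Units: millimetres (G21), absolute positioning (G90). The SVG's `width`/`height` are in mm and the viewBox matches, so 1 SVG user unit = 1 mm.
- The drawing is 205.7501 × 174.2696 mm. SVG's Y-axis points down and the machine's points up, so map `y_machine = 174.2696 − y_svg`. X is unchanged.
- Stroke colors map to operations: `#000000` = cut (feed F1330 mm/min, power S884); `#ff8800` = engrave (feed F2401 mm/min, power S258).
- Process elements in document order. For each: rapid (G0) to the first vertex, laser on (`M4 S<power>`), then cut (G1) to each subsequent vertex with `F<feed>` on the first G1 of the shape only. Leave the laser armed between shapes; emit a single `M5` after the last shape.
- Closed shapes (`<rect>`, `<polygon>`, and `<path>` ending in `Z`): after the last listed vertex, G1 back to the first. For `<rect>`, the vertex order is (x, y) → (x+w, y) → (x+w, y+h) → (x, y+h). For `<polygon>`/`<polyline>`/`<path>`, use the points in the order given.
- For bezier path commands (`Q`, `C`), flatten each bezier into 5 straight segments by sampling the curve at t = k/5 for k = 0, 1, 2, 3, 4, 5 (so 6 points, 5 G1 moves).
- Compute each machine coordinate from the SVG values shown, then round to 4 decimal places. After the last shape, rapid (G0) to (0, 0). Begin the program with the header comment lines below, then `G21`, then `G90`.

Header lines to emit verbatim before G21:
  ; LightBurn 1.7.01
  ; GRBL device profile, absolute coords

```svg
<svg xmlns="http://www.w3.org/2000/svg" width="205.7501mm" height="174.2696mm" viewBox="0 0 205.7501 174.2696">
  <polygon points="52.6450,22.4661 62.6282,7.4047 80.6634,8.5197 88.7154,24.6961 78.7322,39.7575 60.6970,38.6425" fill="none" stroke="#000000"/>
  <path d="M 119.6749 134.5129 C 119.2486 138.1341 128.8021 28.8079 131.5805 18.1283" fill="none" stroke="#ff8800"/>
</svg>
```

1 u = 1 mm; y_m = 174.2696 − y.

[1] `<polygon>` regular polygon, #000000→cut S884 F1330: (52.6450,151.8035) → (62.6282,166.8649) → (80.6634,165.7499) → (88.7154,149.5735) → (78.7322,134.5121) → (60.6970,135.6271) → (52.6450,151.8035) (closed)

[2] `<path>` cubic bezier, #ff8800→engrave S258 F2401: (119.6749,39.7567) → (120.4827,49.4449) → (122.8813,76.0840) → (126.0667,109.5174) → (129.2345,139.5887) → (131.5805,156.1413)

; LightBurn 1.7.01
; GRBL device profile, absolute coords
G21
G90
G0 X52.6450 Y151.8035
M4 S884
G1 X62.6282 Y166.8649 F1330
G1 X80.6634 Y165.7499
G1 X88.7154 Y149.5735
G1 X78.7322 Y134.5121
G1 X60.6970 Y135.6271
G1 X52.6450 Y151.8035
G0 X119.6749 Y39.7567
M4 S258
G1 X120.4827 Y49.4449 F2401
G1 X122.8813 Y76.0840
G1 X126.0667 Y109.5174
G1 X129.2345 Y139.5887
G1 X131.5805 Y156.1413
M5
G0 X0.0000 Y0.0000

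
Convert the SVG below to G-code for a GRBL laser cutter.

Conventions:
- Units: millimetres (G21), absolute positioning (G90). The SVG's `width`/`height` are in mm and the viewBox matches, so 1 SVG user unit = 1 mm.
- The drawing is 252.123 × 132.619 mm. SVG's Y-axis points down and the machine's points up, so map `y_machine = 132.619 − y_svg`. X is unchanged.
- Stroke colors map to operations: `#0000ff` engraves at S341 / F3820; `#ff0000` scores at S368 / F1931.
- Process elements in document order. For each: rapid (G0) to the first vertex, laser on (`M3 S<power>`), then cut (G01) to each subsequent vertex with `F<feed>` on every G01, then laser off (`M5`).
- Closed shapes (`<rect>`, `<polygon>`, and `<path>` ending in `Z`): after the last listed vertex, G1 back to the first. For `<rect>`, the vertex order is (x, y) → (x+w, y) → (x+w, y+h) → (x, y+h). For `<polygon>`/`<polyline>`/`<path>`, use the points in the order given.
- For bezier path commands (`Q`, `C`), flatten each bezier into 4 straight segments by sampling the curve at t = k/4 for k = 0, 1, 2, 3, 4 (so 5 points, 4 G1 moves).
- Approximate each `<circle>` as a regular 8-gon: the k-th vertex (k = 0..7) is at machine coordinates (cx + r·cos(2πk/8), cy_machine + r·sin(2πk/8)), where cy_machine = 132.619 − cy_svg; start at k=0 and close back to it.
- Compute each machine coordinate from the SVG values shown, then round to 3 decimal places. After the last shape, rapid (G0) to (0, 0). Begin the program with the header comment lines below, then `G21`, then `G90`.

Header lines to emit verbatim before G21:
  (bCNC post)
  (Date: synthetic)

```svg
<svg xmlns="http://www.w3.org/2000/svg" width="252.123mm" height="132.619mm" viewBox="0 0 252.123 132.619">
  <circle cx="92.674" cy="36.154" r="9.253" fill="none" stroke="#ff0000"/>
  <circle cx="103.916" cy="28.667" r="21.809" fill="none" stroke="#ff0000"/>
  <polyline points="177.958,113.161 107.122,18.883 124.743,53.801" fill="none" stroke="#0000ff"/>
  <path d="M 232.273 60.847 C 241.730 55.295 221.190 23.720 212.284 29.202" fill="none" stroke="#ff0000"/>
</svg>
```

(bCNC post)
(Date: synthetic)
G21
G90
G0 X101.927 Y96.465
M3 S368
G01 X99.217 Y103.008 F1931
G01 X92.674 Y105.718 F1931
G01 X86.131 Y103.008 F1931
G01 X83.421 Y96.465 F1931
G01 X86.131 Y89.922 F1931
G01 X92.674 Y87.212 F1931
G01 X99.217 Y89.922 F1931
G01 X101.927 Y96.465 F1931
M5
G0 X125.725 Y103.952
M3 S368
G01 X119.337 Y119.373 F1931
G01 X103.916 Y125.761 F1931
G01 X88.495 Y119.373 F1931
G01 X82.107 Y103.952 F1931
G01 X88.495 Y88.531 F1931
G01 X103.916 Y82.143 F1931
G01 X119.337 Y88.531 F1931
G01 X125.725 Y103.952 F1931
M5
G0 X177.958 Y19.458
M3 S341
G01 X107.122 Y113.736 F3820
G01 X124.743 Y78.818 F3820
M5
G0 X232.273 Y71.772
M3 S368
G01 X234.392 Y79.830 F1931
G01 X229.165 Y91.732 F1931
G01 X220.494 Y101.566 F1931
G01 X212.284 Y103.417 F1931
M5
G0 X0.000 Y0.000

viewBox `0 0 252.123 132.619` with mm width/height → 1 unit = 1 mm. Flip: y_m = 132.619 − y_svg.

**Shape 1** — `<circle>` circle, stroke `#ff0000` → score (S368, F1931). Machine vertices: (101.927,96.465) → (99.217,103.008) → (92.674,105.718) → (86.131,103.008) → (83.421,96.465) → (86.131,89.922) → (92.674,87.212) → (99.217,89.922) → (101.927,96.465). Closed: final G1 returns to the first vertex.

**Shape 2** — `<circle>` circle, stroke `#ff0000` → score (S368, F1931). Machine vertices: (125.725,103.952) → (119.337,119.373) → (103.916,125.761) → (88.495,119.373) → (82.107,103.952) → (88.495,88.531) → (103.916,82.143) → (119.337,88.531) → (125.725,103.952). Closed: final G1 returns to the first vertex.

**Shape 3** — `<polyline>` open polyline, stroke `#0000ff` → engrave (S341, F3820). Machine vertices: (177.958,19.458) → (107.122,113.736) → (124.743,78.818). Open path.

**Shape 4** — `<path>` cubic bezier, stroke `#ff0000` → score (S368, F1931). Control points (SVG): P0=(232.273,60.847), P1=(241.730,55.295), P2=(221.190,23.720), P3=(212.284,29.202); sampled at t=k/4. Machine vertices: (232.273,71.772) → (234.392,79.830) → (229.165,91.732) → (220.494,101.566) → (212.284,103.417). Open path.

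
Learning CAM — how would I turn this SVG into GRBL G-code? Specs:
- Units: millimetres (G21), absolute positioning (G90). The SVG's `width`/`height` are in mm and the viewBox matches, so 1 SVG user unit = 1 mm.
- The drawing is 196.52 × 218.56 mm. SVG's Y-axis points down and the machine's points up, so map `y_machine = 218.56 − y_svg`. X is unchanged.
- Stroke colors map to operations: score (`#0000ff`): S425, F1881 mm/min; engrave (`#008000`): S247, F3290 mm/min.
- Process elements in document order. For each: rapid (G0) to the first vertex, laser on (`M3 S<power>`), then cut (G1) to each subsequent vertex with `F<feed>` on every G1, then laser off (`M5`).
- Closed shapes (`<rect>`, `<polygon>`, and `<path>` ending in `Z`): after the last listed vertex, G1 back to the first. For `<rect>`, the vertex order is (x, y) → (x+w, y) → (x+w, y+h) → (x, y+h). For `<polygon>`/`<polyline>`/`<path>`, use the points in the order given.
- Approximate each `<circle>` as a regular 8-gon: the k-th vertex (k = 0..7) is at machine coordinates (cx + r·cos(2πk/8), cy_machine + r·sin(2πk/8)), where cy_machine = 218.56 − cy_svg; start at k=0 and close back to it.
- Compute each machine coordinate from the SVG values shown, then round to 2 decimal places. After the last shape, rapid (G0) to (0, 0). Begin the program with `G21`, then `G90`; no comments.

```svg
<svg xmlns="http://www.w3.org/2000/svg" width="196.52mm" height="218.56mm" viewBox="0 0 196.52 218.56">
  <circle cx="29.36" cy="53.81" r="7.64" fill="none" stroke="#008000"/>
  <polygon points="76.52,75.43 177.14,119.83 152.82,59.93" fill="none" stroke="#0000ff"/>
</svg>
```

Since the viewBox matches the mm dimensions, user units are millimetres directly. The only transform is the Y-flip y_m = 218.56 − y_svg.

Shape 1 is a circle drawn with `<circle>`. Its stroke #008000 means engrave at S247, F3290. After flipping Y the toolpath is (37.00,164.75) → (34.76,170.15) → (29.36,172.39) → (23.96,170.15) → (21.72,164.75) → (23.96,159.35) → (29.36,157.11) → (34.76,159.35) → (37.00,164.75), returning to the start.

Shape 2 is a closed polygon drawn with `<polygon>`. Its stroke #0000ff means score at S425, F1881. After flipping Y the toolpath is (76.52,143.13) → (177.14,98.73) → (152.82,158.63) → (76.52,143.13), returning to the start.

G21
G90
G0 X37.00 Y164.75
M3 S247
G1 X34.76 Y170.15 F3290
G1 X29.36 Y172.39 F3290
G1 X23.96 Y170.15 F3290
G1 X21.72 Y164.75 F3290
G1 X23.96 Y159.35 F3290
G1 X29.36 Y157.11 F3290
G1 X34.76 Y159.35 F3290
G1 X37.00 Y164.75 F3290
M5
G0 X76.52 Y143.13
M3 S425
G1 X177.14 Y98.73 F1881
G1 X152.82 Y158.63 F1881
G1 X76.52 Y143.13 F1881
M5
G0 X0.00 Y0.00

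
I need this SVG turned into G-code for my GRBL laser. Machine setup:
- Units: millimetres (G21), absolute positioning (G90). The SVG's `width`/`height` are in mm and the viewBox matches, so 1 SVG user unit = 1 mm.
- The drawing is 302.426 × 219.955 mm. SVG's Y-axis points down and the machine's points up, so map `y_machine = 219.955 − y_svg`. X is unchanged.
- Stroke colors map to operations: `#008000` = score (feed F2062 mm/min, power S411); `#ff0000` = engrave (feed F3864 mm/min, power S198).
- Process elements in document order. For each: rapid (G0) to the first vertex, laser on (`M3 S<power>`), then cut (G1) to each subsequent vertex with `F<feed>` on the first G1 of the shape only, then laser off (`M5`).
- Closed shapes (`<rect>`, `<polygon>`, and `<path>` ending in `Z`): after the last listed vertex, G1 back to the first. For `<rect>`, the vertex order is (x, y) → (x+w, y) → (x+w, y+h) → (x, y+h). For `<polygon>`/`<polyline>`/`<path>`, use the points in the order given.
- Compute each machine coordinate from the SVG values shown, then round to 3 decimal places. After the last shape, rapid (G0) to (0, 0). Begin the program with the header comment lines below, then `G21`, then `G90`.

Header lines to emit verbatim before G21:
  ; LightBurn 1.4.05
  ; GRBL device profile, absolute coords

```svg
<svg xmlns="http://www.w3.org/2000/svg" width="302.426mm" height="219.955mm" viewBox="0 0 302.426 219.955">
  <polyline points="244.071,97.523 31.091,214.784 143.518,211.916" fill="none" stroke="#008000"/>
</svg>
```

viewBox `0 0 302.426 219.955` with mm width/height → 1 unit = 1 mm. Flip: y_m = 219.955 − y_svg.

**Shape 1** — `<polyline>` open polyline, stroke `#008000` → score (S411, F2062). Machine vertices: (244.071,122.432) → (31.091,5.171) → (143.518,8.039). Open path.

; LightBurn 1.4.05
; GRBL device profile, absolute coords
G21
G90
G0 X244.071 Y122.432
M3 S411
G1 X31.091 Y5.171 F2062
G1 X143.518 Y8.039
M5
G0 X0.000 Y0.000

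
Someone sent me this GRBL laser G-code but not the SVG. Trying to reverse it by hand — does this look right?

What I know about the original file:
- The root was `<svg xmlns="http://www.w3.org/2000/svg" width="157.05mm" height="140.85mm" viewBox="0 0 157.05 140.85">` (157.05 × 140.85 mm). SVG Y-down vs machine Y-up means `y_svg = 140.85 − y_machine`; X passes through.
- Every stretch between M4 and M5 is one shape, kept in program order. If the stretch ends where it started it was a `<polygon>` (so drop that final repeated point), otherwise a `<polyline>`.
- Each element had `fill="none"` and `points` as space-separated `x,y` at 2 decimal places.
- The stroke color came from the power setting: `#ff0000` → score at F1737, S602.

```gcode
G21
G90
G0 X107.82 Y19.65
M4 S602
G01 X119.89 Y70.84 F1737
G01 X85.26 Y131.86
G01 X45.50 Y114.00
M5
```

<svg xmlns="http://www.w3.org/2000/svg" width="157.05mm" height="140.85mm" viewBox="0 0 157.05 140.85">
  <polyline points="107.82,121.20 119.89,70.01 85.26,8.99 45.50,26.85" fill="none" stroke="#ff0000"/>
</svg>

Machine Y-up, SVG Y-down with viewBox height 140.85, so y_svg = 140.85 − y_machine; X carries over. Every run uses S602, so all elements get stroke `#ff0000` (score).

Run 1: The run is open, so emit a `<polyline>` with points (Y-flipped): 107.82,121.20 119.89,70.01 85.26,8.99 45.50,26.85.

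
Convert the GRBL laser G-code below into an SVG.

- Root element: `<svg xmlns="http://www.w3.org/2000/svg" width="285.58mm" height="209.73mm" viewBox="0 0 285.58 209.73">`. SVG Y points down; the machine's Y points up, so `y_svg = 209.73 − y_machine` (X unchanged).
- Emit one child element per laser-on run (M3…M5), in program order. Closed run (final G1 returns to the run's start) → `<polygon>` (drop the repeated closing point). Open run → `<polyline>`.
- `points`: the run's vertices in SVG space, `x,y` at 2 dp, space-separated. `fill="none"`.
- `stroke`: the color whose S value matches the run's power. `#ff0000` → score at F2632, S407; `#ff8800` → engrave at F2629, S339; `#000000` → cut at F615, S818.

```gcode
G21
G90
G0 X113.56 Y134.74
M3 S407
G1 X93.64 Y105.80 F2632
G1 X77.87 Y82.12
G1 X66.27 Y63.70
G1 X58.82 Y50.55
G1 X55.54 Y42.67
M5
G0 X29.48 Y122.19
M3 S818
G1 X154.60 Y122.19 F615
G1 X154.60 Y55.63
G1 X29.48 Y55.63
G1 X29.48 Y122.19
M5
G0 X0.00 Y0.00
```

<svg xmlns="http://www.w3.org/2000/svg" width="285.58mm" height="209.73mm" viewBox="0 0 285.58 209.73">
  <polyline points="113.56,74.99 93.64,103.93 77.87,127.61 66.27,146.03 58.82,159.18 55.54,167.06" fill="none" stroke="#ff0000"/>
  <polygon points="29.48,87.54 154.60,87.54 154.60,154.10 29.48,154.10" fill="none" stroke="#000000"/>
</svg>

y_svg = 209.73 − y_m.

[1] S407→`#ff0000` (score); open run; points: 113.56,74.99 93.64,103.93 77.87,127.61 66.27,146.03 58.82,159.18 55.54,167.06

[2] S818→`#000000` (cut); closed run; points: 29.48,87.54 154.60,87.54 154.60,154.10 29.48,154.10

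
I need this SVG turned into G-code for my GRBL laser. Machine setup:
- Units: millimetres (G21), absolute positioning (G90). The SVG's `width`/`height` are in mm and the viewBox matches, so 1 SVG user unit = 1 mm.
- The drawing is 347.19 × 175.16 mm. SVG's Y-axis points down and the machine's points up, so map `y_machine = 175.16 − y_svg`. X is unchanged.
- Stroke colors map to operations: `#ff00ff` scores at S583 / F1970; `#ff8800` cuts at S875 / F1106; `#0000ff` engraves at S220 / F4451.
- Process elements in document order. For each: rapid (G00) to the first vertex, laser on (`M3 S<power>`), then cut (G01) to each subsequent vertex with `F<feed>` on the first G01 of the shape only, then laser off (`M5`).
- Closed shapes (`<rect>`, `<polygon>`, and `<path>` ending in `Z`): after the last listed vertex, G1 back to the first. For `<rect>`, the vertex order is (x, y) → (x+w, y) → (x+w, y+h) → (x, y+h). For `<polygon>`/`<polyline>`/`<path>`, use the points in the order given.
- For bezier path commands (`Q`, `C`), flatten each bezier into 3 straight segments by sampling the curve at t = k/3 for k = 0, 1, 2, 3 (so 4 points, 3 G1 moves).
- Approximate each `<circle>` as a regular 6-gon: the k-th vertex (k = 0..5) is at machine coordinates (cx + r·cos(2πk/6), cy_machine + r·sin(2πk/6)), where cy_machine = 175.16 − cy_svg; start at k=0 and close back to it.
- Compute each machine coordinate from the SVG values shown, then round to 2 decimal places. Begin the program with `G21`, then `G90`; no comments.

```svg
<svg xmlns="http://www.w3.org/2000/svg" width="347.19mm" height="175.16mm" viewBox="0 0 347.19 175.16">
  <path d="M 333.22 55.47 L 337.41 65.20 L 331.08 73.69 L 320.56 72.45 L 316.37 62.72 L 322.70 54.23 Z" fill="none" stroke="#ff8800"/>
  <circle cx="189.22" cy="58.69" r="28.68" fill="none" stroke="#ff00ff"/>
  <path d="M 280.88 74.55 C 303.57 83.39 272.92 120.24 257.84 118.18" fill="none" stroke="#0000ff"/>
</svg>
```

G21
G90
G00 X333.22 Y119.69
M3 S875
G01 X337.41 Y109.96 F1106
G01 X331.08 Y101.47
G01 X320.56 Y102.71
G01 X316.37 Y112.44
G01 X322.70 Y120.93
G01 X333.22 Y119.69
M5
G00 X217.90 Y116.47
M3 S583
G01 X203.56 Y141.31 F1970
G01 X174.88 Y141.31
G01 X160.54 Y116.47
G01 X174.88 Y91.63
G01 X203.56 Y91.63
G01 X217.90 Y116.47
M5
G00 X280.88 Y100.61
M3 S220
G01 X288.34 Y84.91 F4451
G01 X275.56 Y65.41
G01 X257.84 Y56.98
M5

Since the viewBox matches the mm dimensions, user units are millimetres directly. The only transform is the Y-flip y_m = 175.16 − y_svg.

Shape 1 is a regular polygon drawn with `<path>`. Its stroke #ff8800 means cut at S875, F1106. After flipping Y the toolpath is (333.22,119.69) → (337.41,109.96) → (331.08,101.47) → (320.56,102.71) → (316.37,112.44) → (322.70,120.93) → (333.22,119.69), returning to the start.

Shape 2 is a circle drawn with `<circle>`. Its stroke #ff00ff means score at S583, F1970. After flipping Y the toolpath is (217.90,116.47) → (203.56,141.31) → (174.88,141.31) → (160.54,116.47) → (174.88,91.63) → (203.56,91.63) → (217.90,116.47), returning to the start.

Shape 3 is a cubic bezier drawn with `<path>`. Its stroke #0000ff means engrave at S220, F4451. After flipping Y the toolpath is (280.88,100.61) → (288.34,84.91) → (275.56,65.41) → (257.84,56.98).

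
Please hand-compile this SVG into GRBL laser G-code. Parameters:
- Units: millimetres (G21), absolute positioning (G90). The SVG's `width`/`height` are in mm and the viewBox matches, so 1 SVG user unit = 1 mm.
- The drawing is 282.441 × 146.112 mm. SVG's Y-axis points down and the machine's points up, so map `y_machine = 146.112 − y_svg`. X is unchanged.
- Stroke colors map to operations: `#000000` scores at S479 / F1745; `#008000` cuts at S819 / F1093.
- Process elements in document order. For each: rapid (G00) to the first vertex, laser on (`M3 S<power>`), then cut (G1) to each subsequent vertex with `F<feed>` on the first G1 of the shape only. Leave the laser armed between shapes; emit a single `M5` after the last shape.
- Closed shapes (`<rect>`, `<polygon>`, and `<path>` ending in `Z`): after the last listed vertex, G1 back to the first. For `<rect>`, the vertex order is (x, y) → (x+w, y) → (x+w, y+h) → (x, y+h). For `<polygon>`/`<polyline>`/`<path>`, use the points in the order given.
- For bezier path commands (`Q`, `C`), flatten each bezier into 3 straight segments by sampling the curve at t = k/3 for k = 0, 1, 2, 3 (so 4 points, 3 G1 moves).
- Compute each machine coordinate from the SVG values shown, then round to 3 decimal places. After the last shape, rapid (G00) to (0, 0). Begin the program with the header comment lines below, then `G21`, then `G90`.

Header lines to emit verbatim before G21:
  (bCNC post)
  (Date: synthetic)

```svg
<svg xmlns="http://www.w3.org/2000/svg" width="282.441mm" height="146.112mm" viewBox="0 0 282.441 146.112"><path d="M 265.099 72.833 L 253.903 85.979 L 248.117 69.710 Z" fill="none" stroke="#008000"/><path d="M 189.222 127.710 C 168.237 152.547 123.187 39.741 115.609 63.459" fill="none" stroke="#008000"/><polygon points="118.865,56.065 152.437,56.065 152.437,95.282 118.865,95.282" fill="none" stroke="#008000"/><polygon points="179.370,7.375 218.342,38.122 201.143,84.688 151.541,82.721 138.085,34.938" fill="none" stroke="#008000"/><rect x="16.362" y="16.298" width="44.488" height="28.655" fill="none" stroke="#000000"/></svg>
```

viewBox `0 0 282.441 146.112` with mm width/height → 1 unit = 1 mm. Flip: y_m = 146.112 − y_svg.

**Shape 1** — `<path>` regular polygon, stroke `#008000` → cut (S819, F1093). Machine vertices: (265.099,73.279) → (253.903,60.133) → (248.117,76.402) → (265.099,73.279). Closed: final G1 returns to the first vertex.

**Shape 2** — `<path>` cubic bezier, stroke `#008000` → cut (S819, F1093). Control points (SVG): P0=(189.222,127.710), P1=(168.237,152.547), P2=(123.187,39.741), P3=(115.609,63.459); sampled at t=k/3. Machine vertices: (189.222,18.402) → (162.494,29.292) → (133.399,71.017) → (115.609,82.653). Open path.

**Shape 3** — `<polygon>` rectangle, stroke `#008000` → cut (S819, F1093). Machine vertices: (118.865,90.047) → (152.437,90.047) → (152.437,50.830) → (118.865,50.830) → (118.865,90.047). Closed: final G1 returns to the first vertex.

**Shape 4** — `<polygon>` regular polygon, stroke `#008000` → cut (S819, F1093). Machine vertices: (179.370,138.737) → (218.342,107.990) → (201.143,61.424) → (151.541,63.391) → (138.085,111.174) → (179.370,138.737). Closed: final G1 returns to the first vertex.

**Shape 5** — `<rect>` rectangle, stroke `#000000` → score (S479, F1745). Machine vertices: (16.362,129.814) → (60.850,129.814) → (60.850,101.159) → (16.362,101.159) → (16.362,129.814). Closed: final G1 returns to the first vertex.

(bCNC post)
(Date: synthetic)
G21
G90
G00 X265.099 Y73.279
M3 S819
G1 X253.903 Y60.133 F1093
G1 X248.117 Y76.402
G1 X265.099 Y73.279
G00 X189.222 Y18.402
M3 S819
G1 X162.494 Y29.292 F1093
G1 X133.399 Y71.017
G1 X115.609 Y82.653
G00 X118.865 Y90.047
M3 S819
G1 X152.437 Y90.047 F1093
G1 X152.437 Y50.830
G1 X118.865 Y50.830
G1 X118.865 Y90.047
G00 X179.370 Y138.737
M3 S819
G1 X218.342 Y107.990 F1093
G1 X201.143 Y61.424
G1 X151.541 Y63.391
G1 X138.085 Y111.174
G1 X179.370 Y138.737
G00 X16.362 Y129.814
M3 S479
G1 X60.850 Y129.814 F1745
G1 X60.850 Y101.159
G1 X16.362 Y101.159
G1 X16.362 Y129.814
M5
G00 X0.000 Y0.000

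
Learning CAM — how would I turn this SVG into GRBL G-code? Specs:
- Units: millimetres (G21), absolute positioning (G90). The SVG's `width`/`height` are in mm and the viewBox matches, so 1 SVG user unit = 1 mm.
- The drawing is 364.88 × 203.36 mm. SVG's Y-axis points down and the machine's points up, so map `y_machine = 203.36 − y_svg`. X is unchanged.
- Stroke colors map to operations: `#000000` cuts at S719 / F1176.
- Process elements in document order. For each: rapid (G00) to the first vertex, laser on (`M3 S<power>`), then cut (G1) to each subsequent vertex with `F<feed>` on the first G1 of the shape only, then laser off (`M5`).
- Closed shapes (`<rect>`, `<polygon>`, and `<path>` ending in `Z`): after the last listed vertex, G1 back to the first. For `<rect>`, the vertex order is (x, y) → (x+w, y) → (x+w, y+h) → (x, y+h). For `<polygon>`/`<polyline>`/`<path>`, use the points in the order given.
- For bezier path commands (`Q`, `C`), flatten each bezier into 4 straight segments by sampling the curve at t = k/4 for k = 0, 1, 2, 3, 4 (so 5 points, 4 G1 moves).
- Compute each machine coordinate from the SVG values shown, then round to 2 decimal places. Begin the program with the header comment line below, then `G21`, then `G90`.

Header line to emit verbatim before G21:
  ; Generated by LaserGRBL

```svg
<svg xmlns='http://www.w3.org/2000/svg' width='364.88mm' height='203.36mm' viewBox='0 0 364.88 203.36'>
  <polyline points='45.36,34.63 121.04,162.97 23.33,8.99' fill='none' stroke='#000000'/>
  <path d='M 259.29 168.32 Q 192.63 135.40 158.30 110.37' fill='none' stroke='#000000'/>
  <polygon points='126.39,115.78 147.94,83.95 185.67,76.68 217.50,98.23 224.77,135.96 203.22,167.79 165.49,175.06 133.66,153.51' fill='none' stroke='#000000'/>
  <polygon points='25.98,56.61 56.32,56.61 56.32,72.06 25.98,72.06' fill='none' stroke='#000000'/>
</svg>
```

; Generated by LaserGRBL
G21
G90
G00 X45.36 Y168.73
M3 S719
G1 X121.04 Y40.39 F1176
G1 X23.33 Y194.37
M5
G00 X259.29 Y35.04
M3 S719
G1 X227.98 Y51.01 F1176
G1 X200.71 Y65.99
G1 X177.49 Y79.98
G1 X158.30 Y92.99
M5
G00 X126.39 Y87.58
M3 S719
G1 X147.94 Y119.41 F1176
G1 X185.67 Y126.68
G1 X217.50 Y105.13
G1 X224.77 Y67.40
G1 X203.22 Y35.57
G1 X165.49 Y28.30
G1 X133.66 Y49.85
G1 X126.39 Y87.58
M5
G00 X25.98 Y146.75
M3 S719
G1 X56.32 Y146.75 F1176
G1 X56.32 Y131.30
G1 X25.98 Y131.30
G1 X25.98 Y146.75
M5

1 u = 1 mm; y_m = 203.36 − y.

[1] `<polyline>` open polyline, #000000→cut S719 F1176: (45.36,168.73) → (121.04,40.39) → (23.33,194.37)

[2] `<path>` quadratic bezier, #000000→cut S719 F1176: (259.29,35.04) → (227.98,51.01) → (200.71,65.99) → (177.49,79.98) → (158.30,92.99)

[3] `<polygon>` regular polygon, #000000→cut S719 F1176: (126.39,87.58) → (147.94,119.41) → (185.67,126.68) → (217.50,105.13) → (224.77,67.40) → (203.22,35.57) → (165.49,28.30) → (133.66,49.85) → (126.39,87.58) (closed)

[4] `<polygon>` rectangle, #000000→cut S719 F1176: (25.98,146.75) → (56.32,146.75) → (56.32,131.30) → (25.98,131.30) → (25.98,146.75) (closed)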